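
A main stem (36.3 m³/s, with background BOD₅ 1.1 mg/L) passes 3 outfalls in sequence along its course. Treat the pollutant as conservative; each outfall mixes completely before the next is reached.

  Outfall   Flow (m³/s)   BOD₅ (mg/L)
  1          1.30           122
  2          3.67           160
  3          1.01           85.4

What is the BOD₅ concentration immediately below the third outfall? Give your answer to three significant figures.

Outfall 1: combined Q = 37.60 m³/s; C = (36.30·1.100 + 1.300·122.0)/37.60 = 5.280 mg/L.
Outfall 2: combined Q = 41.27 m³/s; C = (37.60·5.280 + 3.670·160.0)/41.27 = 19.04 mg/L.
Outfall 3: combined Q = 42.28 m³/s; C = (41.27·19.04 + 1.010·85.40)/42.28 = 20.62 mg/L.

20.6 mg/L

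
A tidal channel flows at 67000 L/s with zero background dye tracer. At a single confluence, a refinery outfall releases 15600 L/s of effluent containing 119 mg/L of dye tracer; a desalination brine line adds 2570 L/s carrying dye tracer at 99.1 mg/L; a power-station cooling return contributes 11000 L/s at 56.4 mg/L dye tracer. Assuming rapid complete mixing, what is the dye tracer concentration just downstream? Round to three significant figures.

28.4 mg/L

Flow-weighted average: C = (67000·0 + 15600·119.0 + 2570·99.10 + 11000·56.40) / 96170 = 2731000/96170 = 28.40 mg/L.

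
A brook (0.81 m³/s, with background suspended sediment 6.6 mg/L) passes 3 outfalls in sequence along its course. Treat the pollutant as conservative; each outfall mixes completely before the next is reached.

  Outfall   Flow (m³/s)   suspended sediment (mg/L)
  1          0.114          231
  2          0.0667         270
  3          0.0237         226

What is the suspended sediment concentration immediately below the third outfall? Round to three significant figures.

54.3 mg/L

Below outfall 1: Q → 0.9240 m³/s, C = (0.8100·6.600 + 0.1140·231.0)/0.9240 = 34.29 mg/L.
Below outfall 2: Q → 0.9907 m³/s, C = (0.9240·34.29 + 0.06670·270.0)/0.9907 = 50.16 mg/L.
Below outfall 3: Q → 1.014 m³/s, C = (0.9907·50.16 + 0.02370·226.0)/1.014 = 54.26 mg/L.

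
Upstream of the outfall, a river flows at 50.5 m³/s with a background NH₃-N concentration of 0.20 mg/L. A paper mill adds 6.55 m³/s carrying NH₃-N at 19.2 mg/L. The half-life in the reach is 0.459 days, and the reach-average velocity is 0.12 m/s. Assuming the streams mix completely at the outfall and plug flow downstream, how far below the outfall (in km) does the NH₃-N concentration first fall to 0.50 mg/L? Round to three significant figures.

10.7 km

Conservation of mass: C = (50.50·0.2000 + 6.550·19.20) / 57.05 = 135.9/57.05 = 2.381 mg/L.
Half-life 0.459 d → k = ln 2 / 0.459 = 1.510 d⁻¹.
Set 2.381·exp(−k·t) = 0.50 → t = ln(2.381/0.50)/k = 89300 s = 24.81 h.
Distance = v·t = 0.12·89300 = 10720 m = 10.72 km.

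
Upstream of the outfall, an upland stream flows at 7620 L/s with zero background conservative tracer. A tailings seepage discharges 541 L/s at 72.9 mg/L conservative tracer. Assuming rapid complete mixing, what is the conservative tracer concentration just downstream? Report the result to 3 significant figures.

4.83 mg/L

Conservation of mass: C = (7620·0 + 541.0·72.90) / 8161 = 39440/8161 = 4.833 mg/L.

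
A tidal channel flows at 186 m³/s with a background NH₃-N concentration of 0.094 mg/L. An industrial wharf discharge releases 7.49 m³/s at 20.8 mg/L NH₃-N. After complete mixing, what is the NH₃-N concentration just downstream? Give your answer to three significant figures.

0.896 mg/L

Mixed concentration C = ΣQC/ΣQ = (186.0·0.09400 + 7.490·20.80) / 193.5 = 173.3/193.5 = 0.8955 mg/L.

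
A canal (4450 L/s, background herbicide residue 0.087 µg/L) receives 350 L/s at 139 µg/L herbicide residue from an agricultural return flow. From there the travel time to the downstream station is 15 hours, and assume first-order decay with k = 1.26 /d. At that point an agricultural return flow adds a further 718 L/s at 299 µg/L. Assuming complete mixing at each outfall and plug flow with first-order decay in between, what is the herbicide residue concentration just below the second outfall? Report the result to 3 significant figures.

Flow-weighted average: C = (4450·0.08700 + 350.0·139.0) / 4800 = 49040/4800 = 10.22 µg/L; combined flow 4800 L/s.
Applying C = C₀e^(−kt): 10.22 × 0.4550 = 4.648 µg/L.
Second outfall: C = (4800·4.648 + 718.0·299.0)/5518 = 42.95 µg/L.

42.9 µg/L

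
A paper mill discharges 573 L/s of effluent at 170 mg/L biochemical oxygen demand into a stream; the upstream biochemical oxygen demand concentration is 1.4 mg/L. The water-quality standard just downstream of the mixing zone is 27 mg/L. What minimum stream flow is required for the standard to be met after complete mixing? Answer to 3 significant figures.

3200 L/s

Set C_mix = 27: (Q·1.400 + 573.0·170.0) / (Q + 573.0) = 27
→ Q = 573.0·(170.0 − 27)/(27 − 1.400) = 3201 L/s.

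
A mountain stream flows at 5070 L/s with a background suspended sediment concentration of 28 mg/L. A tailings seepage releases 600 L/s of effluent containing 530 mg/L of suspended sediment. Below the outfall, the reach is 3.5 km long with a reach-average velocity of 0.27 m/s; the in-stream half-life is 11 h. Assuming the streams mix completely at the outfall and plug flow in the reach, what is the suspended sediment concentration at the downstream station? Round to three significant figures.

Conservation of mass: C = (5070·28.00 + 600.0·530.0) / 5670 = 460000/5670 = 81.12 mg/L.
Travel time t = 3.5·1000 / 0.27 = 12960 s = 3.601 h.
Half-life 11 h → k = ln 2 / 11 = 0.06301 h⁻¹ = 1.512 d⁻¹.
Decay over the reach: 81.12·exp(−kt) = 81.12·0.7970 = 64.65 mg/L.

64.7 mg/L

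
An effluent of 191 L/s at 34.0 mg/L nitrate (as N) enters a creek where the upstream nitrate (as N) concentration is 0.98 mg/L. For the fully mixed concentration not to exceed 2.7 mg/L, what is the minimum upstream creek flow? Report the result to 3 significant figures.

3480 L/s

Set C_mix = 2.7: (Q·0.9800 + 191.0·34.00) / (Q + 191.0) = 2.7
→ Q = 191.0·(34.00 − 2.7)/(2.7 − 0.9800) = 3476 L/s.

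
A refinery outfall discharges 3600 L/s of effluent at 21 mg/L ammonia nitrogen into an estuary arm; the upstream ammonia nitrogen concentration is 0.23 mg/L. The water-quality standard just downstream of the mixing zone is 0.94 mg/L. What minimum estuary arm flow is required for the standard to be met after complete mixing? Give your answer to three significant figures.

102000 L/s

Set C_mix = 0.94: (Q·0.2300 + 3600·21.00) / (Q + 3600) = 0.94
→ Q = 3600·(21.00 − 0.94)/(0.94 − 0.2300) = 101700 L/s.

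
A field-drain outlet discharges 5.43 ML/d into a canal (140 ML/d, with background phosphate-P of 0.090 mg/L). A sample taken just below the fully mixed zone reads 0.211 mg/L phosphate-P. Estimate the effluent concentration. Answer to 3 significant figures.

3.33 mg/L

Mass balance: 140.0·0.09000 + 5.430·Cₑ = 145.4·0.2110
→ Cₑ = (145.4·0.2110 − 140.0·0.09000) / 5.430 = 3.331 mg/L.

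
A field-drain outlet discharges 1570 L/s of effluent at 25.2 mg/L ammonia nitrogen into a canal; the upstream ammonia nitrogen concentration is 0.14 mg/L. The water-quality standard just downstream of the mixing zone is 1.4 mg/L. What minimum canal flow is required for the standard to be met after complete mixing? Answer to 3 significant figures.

29700 L/s

Set C_mix = 1.4: (Q·0.1400 + 1570·25.20) / (Q + 1570) = 1.4
→ Q = 1570·(25.20 − 1.4)/(1.4 − 0.1400) = 29660 L/s.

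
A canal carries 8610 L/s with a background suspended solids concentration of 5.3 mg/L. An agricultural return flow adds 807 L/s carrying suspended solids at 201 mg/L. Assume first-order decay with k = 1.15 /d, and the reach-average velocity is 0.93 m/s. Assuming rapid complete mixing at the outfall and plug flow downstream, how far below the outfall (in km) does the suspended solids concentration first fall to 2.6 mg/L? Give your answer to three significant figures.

149 km

Mixed concentration C = ΣQC/ΣQ = (8610·5.300 + 807.0·201.0) / 9417 = 207800/9417 = 22.07 mg/L.
Set 22.07·exp(−k·t) = 2.6 → t = ln(22.07/2.6)/k = 160700 s = 44.63 h.
Distance = v·t = 0.93·160700 = 149400 m = 149.4 km.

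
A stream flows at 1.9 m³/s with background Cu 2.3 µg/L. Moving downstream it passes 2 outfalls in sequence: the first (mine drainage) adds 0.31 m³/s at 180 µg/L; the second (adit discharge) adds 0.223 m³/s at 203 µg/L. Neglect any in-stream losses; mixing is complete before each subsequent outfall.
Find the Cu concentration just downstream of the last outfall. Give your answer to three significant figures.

43.3 µg/L

After outfall 1: Q = 1.900 + 0.3100 = 2.210 m³/s; C = (1.900·2.300 + 0.3100·180.0)/2.210 = 27.23 µg/L.
After outfall 2: Q = 2.210 + 0.2230 = 2.433 m³/s; C = (2.210·27.23 + 0.2230·203.0)/2.433 = 43.34 µg/L.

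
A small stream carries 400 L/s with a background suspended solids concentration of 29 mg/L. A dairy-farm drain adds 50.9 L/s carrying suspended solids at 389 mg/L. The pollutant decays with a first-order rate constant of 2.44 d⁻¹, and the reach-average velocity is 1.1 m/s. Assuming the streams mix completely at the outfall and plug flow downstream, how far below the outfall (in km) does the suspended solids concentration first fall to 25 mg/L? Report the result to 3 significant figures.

After mixing, C = (400.0·29.00 + 50.90·389.0) / 450.9 = 31400/450.9 = 69.64 mg/L.
Set 69.64·exp(−k·t) = 25 → t = ln(69.64/25)/k = 36280 s = 10.08 h.
Distance = v·t = 1.1·36280 = 39900 m = 39.90 km.

39.9 km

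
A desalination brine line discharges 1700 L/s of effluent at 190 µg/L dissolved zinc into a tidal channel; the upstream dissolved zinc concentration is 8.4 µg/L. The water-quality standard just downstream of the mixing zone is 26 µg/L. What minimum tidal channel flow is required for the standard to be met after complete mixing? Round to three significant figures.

15800 L/s

Set C_mix = 26: (Q·8.400 + 1700·190.0) / (Q + 1700) = 26
→ Q = 1700·(190.0 − 26)/(26 − 8.400) = 15840 L/s.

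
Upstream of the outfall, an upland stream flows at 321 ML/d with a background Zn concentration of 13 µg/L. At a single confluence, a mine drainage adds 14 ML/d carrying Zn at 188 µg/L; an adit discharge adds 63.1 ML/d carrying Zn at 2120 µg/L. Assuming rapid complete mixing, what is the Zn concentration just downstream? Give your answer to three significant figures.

353 µg/L

Conservation of mass: C = (321.0·13.00 + 14.00·188.0 + 63.10·2120) / 398.1 = 140600/398.1 = 353.1 µg/L.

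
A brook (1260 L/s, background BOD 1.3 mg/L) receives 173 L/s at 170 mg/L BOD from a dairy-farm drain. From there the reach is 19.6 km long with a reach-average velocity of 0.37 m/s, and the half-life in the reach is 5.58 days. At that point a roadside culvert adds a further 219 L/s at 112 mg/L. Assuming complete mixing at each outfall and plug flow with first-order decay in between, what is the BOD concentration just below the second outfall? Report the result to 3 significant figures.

32.3 mg/L

Mixed concentration C = ΣQC/ΣQ = (1260·1.300 + 173.0·170.0) / 1433 = 31050/1433 = 21.67 mg/L; combined flow 1433 L/s.
Travel time t = 19.6·1000 / 0.37 = 52970 s = 14.71 h.
Half-life 5.58 d → k = ln 2 / 5.58 = 0.1242 d⁻¹.
Applying C = C₀e^(−kt): 21.67 × 0.9267 = 20.08 mg/L.
Second outfall: C = (1433·20.08 + 219.0·112.0)/1652 = 32.26 mg/L.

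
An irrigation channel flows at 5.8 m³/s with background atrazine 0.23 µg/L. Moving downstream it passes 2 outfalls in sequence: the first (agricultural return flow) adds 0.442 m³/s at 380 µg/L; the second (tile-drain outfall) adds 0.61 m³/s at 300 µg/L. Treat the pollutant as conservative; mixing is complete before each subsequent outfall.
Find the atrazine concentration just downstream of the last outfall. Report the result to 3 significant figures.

51.4 µg/L

Below outfall 1: Q → 6.242 m³/s, C = (5.800·0.2300 + 0.4420·380.0)/6.242 = 27.12 µg/L.
Below outfall 2: Q → 6.852 m³/s, C = (6.242·27.12 + 0.6100·300.0)/6.852 = 51.41 µg/L.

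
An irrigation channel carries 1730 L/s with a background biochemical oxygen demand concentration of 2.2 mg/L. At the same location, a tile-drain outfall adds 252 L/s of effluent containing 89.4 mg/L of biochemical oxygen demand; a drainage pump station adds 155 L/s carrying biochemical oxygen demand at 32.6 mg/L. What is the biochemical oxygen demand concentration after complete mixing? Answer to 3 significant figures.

14.7 mg/L

Conservation of mass: C = (1730·2.200 + 252.0·89.40 + 155.0·32.60) / 2137 = 31390/2137 = 14.69 mg/L.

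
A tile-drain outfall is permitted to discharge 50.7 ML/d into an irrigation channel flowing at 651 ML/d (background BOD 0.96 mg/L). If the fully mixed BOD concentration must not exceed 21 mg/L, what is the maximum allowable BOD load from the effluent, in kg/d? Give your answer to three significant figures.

14100 kg/d

Mass balance at the limit: 651.0·0.9600 + 50.70·Cₑ = 701.7·21 → Cₑ = 278.3 mg/L.
50.70 ML/d = 0.5868 m³/s. Load = 0.5868 m³/s × 278.3 g/m³ × 86 400 s/d = 14110 kg/d.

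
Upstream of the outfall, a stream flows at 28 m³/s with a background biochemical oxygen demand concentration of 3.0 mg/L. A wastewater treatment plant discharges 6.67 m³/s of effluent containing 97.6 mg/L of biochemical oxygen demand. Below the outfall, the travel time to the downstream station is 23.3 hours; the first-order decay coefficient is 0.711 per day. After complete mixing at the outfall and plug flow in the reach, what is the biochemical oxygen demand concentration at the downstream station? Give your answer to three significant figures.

After mixing, C = (28.00·3.000 + 6.670·97.60) / 34.67 = 735.0/34.67 = 21.20 mg/L.
Decay over the reach: 21.20·exp(−kt) = 21.20·0.5014 = 10.63 mg/L.

10.6 mg/L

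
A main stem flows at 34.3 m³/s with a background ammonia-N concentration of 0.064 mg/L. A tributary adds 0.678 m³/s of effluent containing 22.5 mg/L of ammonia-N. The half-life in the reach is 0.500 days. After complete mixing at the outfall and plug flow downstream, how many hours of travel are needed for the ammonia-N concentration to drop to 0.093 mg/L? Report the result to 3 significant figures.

29.1 h

After mixing, C = (34.30·0.06400 + 0.6780·22.50) / 34.98 = 17.45/34.98 = 0.4989 mg/L.
Half-life 0.500 d → k = ln 2 / 0.500 = 1.386 d⁻¹.
0.4989·exp(−k·t) = 0.093 → t = ln(0.4989/0.093)/k = 104700 s = 29.08 h.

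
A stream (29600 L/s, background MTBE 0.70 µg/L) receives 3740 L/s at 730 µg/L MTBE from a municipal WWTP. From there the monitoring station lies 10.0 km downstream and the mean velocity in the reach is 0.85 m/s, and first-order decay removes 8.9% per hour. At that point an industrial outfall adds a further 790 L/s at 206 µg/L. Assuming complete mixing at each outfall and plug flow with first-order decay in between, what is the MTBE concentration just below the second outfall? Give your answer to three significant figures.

Mass balance: C = (29600·0.7000 + 3740·730.0) / 33340 = 2751000/33340 = 82.51 µg/L; combined flow 33340 L/s.
Travel time t = 10.0·1000 / 0.85 = 11760 s = 3.268 h.
8.9%/h lost → k = −ln(1 − 0.089) = 0.09321 h⁻¹.
Applying C = C₀e^(−kt): 82.51 × 0.7374 = 60.84 µg/L.
At the second outfall, C = (33340·60.84 + 790.0·206.0) / (33340 + 790.0) = 64.20 µg/L.

64.2 µg/L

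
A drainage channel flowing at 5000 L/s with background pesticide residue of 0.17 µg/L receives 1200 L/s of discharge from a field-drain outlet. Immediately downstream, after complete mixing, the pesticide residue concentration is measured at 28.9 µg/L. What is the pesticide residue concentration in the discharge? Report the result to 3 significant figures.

Mass balance: 5000·0.1700 + 1200·Cₑ = 6200·28.90
→ Cₑ = (6200·28.90 − 5000·0.1700) / 1200 = 148.6 µg/L.

149 µg/L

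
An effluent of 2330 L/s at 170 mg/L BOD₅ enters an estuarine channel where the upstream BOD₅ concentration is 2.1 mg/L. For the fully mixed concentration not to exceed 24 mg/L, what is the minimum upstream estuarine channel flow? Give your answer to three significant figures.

Set C_mix = 24: (Q·2.100 + 2330·170.0) / (Q + 2330) = 24
→ Q = 2330·(170.0 − 24)/(24 − 2.100) = 15530 L/s.

15500 L/s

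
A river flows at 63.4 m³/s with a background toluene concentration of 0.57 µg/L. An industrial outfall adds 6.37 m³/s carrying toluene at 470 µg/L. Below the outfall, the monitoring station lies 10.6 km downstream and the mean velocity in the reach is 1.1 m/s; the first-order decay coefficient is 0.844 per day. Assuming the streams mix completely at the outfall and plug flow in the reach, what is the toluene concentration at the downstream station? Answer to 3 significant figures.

Mixed concentration C = ΣQC/ΣQ = (63.40·0.5700 + 6.370·470.0) / 69.77 = 3030/69.77 = 43.43 µg/L.
Travel time t = 10.6·1000 / 1.1 = 9636 s = 2.677 h.
First-order decay: C = 43.43·exp(−k·t) = 43.43·0.9102 = 39.53 µg/L.

39.5 µg/L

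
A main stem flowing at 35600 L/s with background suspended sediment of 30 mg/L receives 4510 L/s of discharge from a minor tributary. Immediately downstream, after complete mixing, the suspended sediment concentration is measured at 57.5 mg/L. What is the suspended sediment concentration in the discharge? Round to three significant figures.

275 mg/L

Mass balance: 35600·30.00 + 4510·Cₑ = 40110·57.50
→ Cₑ = (40110·57.50 − 35600·30.00) / 4510 = 274.6 mg/L.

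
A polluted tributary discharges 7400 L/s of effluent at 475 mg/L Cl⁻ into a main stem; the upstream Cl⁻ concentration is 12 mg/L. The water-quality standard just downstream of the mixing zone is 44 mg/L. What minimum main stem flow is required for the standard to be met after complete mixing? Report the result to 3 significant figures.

99700 L/s

Set C_mix = 44: (Q·12.00 + 7400·475.0) / (Q + 7400) = 44
→ Q = 7400·(475.0 − 44)/(44 − 12.00) = 99670 L/s.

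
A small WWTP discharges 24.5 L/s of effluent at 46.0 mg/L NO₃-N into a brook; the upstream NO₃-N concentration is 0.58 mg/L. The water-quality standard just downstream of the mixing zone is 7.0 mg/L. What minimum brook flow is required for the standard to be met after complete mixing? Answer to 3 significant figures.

Set C_mix = 7.0: (Q·0.5800 + 24.50·46.00) / (Q + 24.50) = 7.0
→ Q = 24.50·(46.00 − 7.0)/(7.0 − 0.5800) = 148.8 L/s.

149 L/s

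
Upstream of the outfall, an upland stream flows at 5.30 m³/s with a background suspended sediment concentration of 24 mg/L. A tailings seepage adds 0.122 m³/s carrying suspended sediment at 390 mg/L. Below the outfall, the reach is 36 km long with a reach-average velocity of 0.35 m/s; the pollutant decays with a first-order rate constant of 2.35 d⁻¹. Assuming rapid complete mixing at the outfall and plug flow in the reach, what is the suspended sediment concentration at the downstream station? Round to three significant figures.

1.96 mg/L

After mixing, C = (5.300·24.00 + 0.1220·390.0) / 5.422 = 174.8/5.422 = 32.24 mg/L.
Travel time t = 36·1000 / 0.35 = 102900 s = 28.57 h.
Decay over the reach: 32.24·exp(−kt) = 32.24·0.06096 = 1.965 mg/L.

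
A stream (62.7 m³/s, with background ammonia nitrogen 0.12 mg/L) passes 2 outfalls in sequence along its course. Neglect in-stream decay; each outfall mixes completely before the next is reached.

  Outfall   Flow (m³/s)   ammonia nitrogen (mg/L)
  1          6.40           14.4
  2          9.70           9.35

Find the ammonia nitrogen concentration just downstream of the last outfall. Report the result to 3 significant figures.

2.42 mg/L

Below outfall 1: Q → 69.10 m³/s, C = (62.70·0.1200 + 6.400·14.40)/69.10 = 1.443 mg/L.
Below outfall 2: Q → 78.80 m³/s, C = (69.10·1.443 + 9.700·9.350)/78.80 = 2.416 mg/L.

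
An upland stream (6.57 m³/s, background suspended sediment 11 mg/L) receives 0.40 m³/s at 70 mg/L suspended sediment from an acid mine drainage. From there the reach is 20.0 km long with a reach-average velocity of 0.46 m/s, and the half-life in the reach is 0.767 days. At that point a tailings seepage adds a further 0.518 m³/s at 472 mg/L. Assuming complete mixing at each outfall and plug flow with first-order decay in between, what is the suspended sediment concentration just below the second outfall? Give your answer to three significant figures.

Mass balance: C = (6.570·11.00 + 0.4000·70.00) / 6.970 = 100.3/6.970 = 14.39 mg/L; combined flow 6.970 m³/s.
Travel time t = 20.0·1000 / 0.46 = 43480 s = 12.08 h.
Half-life 0.767 d → k = ln 2 / 0.767 = 0.9037 d⁻¹.
Decay over the reach: 14.39·exp(−kt) = 14.39·0.6346 = 9.129 mg/L.
Second outfall: C = (6.970·9.129 + 0.5180·472.0)/7.488 = 41.15 mg/L.

41.1 mg/L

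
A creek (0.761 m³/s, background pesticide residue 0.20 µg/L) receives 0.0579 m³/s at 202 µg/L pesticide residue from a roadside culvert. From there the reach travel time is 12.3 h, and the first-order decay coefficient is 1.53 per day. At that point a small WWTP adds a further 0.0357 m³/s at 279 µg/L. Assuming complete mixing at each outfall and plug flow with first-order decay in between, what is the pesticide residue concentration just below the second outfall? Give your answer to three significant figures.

18.0 µg/L

Conservation of mass: C = (0.7610·0.2000 + 0.05790·202.0) / 0.8189 = 11.85/0.8189 = 14.47 µg/L; combined flow 0.8189 m³/s.
First-order decay: C = 14.47·exp(−k·t) = 14.47·0.4565 = 6.605 µg/L.
Second outfall: C = (0.8189·6.605 + 0.03570·279.0)/0.8546 = 17.98 µg/L.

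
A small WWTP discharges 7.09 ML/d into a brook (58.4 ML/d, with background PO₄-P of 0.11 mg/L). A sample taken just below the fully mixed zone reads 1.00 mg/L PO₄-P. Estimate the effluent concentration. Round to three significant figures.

8.33 mg/L

Mass balance: 58.40·0.1100 + 7.090·Cₑ = 65.49·1.000
→ Cₑ = (65.49·1.000 − 58.40·0.1100) / 7.090 = 8.331 mg/L.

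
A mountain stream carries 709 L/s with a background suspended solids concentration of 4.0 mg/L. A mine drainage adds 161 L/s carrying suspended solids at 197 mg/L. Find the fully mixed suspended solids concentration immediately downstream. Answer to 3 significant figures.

39.7 mg/L

After mixing, C = (709.0·4.000 + 161.0·197.0) / 870.0 = 34550/870.0 = 39.72 mg/L.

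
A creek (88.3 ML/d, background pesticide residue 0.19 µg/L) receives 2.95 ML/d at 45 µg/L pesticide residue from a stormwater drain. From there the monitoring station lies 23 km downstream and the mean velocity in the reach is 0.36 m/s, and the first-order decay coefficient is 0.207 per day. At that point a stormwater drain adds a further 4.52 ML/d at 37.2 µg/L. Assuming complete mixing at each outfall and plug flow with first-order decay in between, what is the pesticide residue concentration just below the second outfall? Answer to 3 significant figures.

Conservation of mass: C = (88.30·0.1900 + 2.950·45.00) / 91.25 = 149.5/91.25 = 1.639 µg/L; combined flow 91.25 ML/d.
Travel time t = 23·1000 / 0.36 = 63890 s = 17.75 h.
After decay, C = 1.639 × e^(−kt) = 1.639 × 0.8581 = 1.406 µg/L.
Second outfall: C = (91.25·1.406 + 4.520·37.20)/95.77 = 3.095 µg/L.

3.10 µg/L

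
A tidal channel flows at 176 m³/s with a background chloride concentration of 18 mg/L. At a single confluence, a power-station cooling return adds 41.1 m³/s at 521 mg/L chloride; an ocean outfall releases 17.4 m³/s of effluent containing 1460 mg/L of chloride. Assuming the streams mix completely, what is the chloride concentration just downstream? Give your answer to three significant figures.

213 mg/L

Flow-weighted average: C = (176.0·18.00 + 41.10·521.0 + 17.40·1460) / 234.5 = 49990/234.5 = 213.2 mg/L.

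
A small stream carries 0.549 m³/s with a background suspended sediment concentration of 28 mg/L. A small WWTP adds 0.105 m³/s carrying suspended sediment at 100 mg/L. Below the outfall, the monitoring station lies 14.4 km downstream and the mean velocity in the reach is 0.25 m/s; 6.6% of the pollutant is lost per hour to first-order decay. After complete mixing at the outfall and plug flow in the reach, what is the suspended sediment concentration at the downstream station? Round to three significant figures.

13.3 mg/L

Mass balance: C = (0.5490·28.00 + 0.1050·100.0) / 0.6540 = 25.87/0.6540 = 39.56 mg/L.
Travel time t = 14.4·1000 / 0.25 = 57600 s = 16.00 h.
6.6%/h lost → k = −ln(1 − 0.066) = 0.06828 h⁻¹.
Decay over the reach: 39.56·exp(−kt) = 39.56·0.3354 = 13.27 mg/L.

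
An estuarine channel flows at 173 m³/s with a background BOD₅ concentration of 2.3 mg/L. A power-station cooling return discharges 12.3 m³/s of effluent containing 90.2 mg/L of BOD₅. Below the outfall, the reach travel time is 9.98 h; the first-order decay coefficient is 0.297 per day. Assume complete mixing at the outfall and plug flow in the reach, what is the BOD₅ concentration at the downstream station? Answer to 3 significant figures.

Flow-weighted average: C = (173.0·2.300 + 12.30·90.20) / 185.3 = 1507/185.3 = 8.135 mg/L.
Applying C = C₀e^(−kt): 8.135 × 0.8838 = 7.190 mg/L.

7.19 mg/L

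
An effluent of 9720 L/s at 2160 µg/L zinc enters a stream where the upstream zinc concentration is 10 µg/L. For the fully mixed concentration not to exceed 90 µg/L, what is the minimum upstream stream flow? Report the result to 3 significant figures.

Set C_mix = 90: (Q·10.00 + 9720·2160) / (Q + 9720) = 90
→ Q = 9720·(2160 − 90)/(90 − 10.00) = 251500 L/s.

252000 L/s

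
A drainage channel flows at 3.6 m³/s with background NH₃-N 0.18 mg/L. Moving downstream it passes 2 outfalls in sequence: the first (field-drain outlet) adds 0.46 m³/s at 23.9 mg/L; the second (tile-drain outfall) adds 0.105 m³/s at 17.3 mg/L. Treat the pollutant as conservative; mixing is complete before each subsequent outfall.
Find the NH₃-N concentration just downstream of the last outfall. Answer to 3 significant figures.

3.23 mg/L

Outfall 1: combined Q = 4.060 m³/s; C = (3.600·0.1800 + 0.4600·23.90)/4.060 = 2.867 mg/L.
Outfall 2: combined Q = 4.165 m³/s; C = (4.060·2.867 + 0.1050·17.30)/4.165 = 3.231 mg/L.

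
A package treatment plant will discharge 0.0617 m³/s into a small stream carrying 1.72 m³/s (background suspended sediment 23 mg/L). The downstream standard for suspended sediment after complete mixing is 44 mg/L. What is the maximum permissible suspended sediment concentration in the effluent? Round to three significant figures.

At the limit, (Qr·Cr + Qe·Cₑ)/(Qr + Qe) = 44:
Cₑ = (1.782·44 − 1.720·23.00) / 0.06170 = 629.4 mg/L.

629 mg/L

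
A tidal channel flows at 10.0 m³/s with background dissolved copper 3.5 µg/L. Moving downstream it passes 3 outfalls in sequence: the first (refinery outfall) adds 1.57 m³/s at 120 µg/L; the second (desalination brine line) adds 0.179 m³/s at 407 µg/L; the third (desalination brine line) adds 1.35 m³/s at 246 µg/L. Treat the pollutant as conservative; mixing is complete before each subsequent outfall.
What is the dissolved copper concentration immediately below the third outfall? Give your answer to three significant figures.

Outfall 1: combined Q = 11.57 m³/s; C = (10.00·3.500 + 1.570·120.0)/11.57 = 19.31 µg/L.
Outfall 2: combined Q = 11.75 m³/s; C = (11.57·19.31 + 0.1790·407.0)/11.75 = 25.22 µg/L.
Outfall 3: combined Q = 13.10 m³/s; C = (11.75·25.22 + 1.350·246.0)/13.10 = 47.97 µg/L.

48.0 µg/L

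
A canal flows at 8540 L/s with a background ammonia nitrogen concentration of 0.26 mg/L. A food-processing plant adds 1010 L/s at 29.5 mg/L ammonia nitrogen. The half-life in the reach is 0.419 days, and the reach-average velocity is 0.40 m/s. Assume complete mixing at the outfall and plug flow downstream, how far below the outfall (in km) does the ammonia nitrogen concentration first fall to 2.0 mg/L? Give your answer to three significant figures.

After mixing, C = (8540·0.2600 + 1010·29.50) / 9550 = 32020/9550 = 3.352 mg/L.
Half-life 0.419 d → k = ln 2 / 0.419 = 1.654 d⁻¹.
Set 3.352·exp(−k·t) = 2.0 → t = ln(3.352/2.0)/k = 26980 s = 7.494 h.
Distance = v·t = 0.40·26980 = 10790 m = 10.79 km.

10.8 km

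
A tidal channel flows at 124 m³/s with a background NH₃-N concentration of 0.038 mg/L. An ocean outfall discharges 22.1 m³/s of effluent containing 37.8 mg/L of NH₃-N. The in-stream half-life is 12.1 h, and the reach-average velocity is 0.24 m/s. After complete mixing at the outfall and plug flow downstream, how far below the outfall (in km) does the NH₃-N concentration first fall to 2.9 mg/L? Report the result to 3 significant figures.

Mixed concentration C = ΣQC/ΣQ = (124.0·0.03800 + 22.10·37.80) / 146.1 = 840.1/146.1 = 5.750 mg/L.
Half-life 12.1 h → k = ln 2 / 12.1 = 0.05728 h⁻¹ = 1.375 d⁻¹.
Set 5.750·exp(−k·t) = 2.9 → t = ln(5.750/2.9)/k = 43020 s = 11.95 h.
Distance = v·t = 0.24·43020 = 10320 m = 10.32 km.

10.3 km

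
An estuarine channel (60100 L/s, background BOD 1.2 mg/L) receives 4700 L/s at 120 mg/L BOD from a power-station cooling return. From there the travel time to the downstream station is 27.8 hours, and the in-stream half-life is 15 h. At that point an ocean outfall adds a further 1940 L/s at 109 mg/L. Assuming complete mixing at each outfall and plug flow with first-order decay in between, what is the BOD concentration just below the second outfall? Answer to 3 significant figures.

5.81 mg/L

Conservation of mass: C = (60100·1.200 + 4700·120.0) / 64800 = 636100/64800 = 9.817 mg/L; combined flow 64800 L/s.
Half-life 15 h → k = ln 2 / 15 = 0.04621 h⁻¹ = 1.109 d⁻¹.
Decay over the reach: 9.817·exp(−kt) = 9.817·0.2768 = 2.717 mg/L.
Second outfall: C = (64800·2.717 + 1940·109.0)/66740 = 5.806 mg/L.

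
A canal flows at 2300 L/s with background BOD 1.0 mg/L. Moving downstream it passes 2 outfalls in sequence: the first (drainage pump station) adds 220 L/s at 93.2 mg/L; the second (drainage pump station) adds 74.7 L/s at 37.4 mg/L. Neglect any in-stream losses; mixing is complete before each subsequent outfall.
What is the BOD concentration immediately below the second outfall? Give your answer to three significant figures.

Below outfall 1: Q → 2520 L/s, C = (2300·1.000 + 220.0·93.20)/2520 = 9.049 mg/L.
Below outfall 2: Q → 2595 L/s, C = (2520·9.049 + 74.70·37.40)/2595 = 9.865 mg/L.

9.87 mg/L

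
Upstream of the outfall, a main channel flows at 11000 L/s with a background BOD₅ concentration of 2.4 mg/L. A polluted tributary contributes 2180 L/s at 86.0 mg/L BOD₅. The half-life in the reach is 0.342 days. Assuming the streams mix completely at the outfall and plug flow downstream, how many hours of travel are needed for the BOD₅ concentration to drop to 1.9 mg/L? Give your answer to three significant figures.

Conservation of mass: C = (11000·2.400 + 2180·86.00) / 13180 = 213900/13180 = 16.23 mg/L.
Half-life 0.342 d → k = ln 2 / 0.342 = 2.027 d⁻¹.
16.23·exp(−k·t) = 1.9 → t = ln(16.23/1.9)/k = 91440 s = 25.40 h.

25.4 h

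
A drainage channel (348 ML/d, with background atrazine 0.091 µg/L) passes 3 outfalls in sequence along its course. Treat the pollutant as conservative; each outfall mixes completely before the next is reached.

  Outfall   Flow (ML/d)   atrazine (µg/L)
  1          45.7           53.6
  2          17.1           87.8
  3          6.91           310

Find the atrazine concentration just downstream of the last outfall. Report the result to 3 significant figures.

14.7 µg/L

Outfall 1: combined Q = 393.7 ML/d; C = (348.0·0.09100 + 45.70·53.60)/393.7 = 6.302 µg/L.
Outfall 2: combined Q = 410.8 ML/d; C = (393.7·6.302 + 17.10·87.80)/410.8 = 9.695 µg/L.
Outfall 3: combined Q = 417.7 ML/d; C = (410.8·9.695 + 6.910·310.0)/417.7 = 14.66 µg/L.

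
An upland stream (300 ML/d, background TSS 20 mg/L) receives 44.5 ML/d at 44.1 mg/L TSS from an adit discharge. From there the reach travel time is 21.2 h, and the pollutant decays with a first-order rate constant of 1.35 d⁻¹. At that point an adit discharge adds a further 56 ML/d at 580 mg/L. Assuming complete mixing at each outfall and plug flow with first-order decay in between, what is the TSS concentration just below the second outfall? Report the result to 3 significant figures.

87.1 mg/L

Flow-weighted average: C = (300.0·20.00 + 44.50·44.10) / 344.5 = 7962/344.5 = 23.11 mg/L; combined flow 344.5 ML/d.
After decay, C = 23.11 × e^(−kt) = 23.11 × 0.3035 = 7.014 mg/L.
At the second outfall, C = (344.5·7.014 + 56.00·580.0) / (344.5 + 56.00) = 87.13 mg/L.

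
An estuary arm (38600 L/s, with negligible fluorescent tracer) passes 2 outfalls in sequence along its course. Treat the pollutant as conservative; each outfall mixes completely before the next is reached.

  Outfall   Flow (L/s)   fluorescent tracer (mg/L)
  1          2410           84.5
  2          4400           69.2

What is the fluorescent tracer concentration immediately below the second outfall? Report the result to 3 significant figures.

Outfall 1: combined Q = 41010 L/s; C = (38600·0 + 2410·84.50)/41010 = 4.966 mg/L.
Outfall 2: combined Q = 45410 L/s; C = (41010·4.966 + 4400·69.20)/45410 = 11.19 mg/L.

11.2 mg/L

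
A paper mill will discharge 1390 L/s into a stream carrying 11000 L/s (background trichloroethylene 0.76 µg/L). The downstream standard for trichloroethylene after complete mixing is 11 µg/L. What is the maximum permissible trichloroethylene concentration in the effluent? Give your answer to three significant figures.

At the limit, (Qr·Cr + Qe·Cₑ)/(Qr + Qe) = 11:
Cₑ = (12390·11 − 11000·0.7600) / 1390 = 92.04 µg/L.

92.0 µg/L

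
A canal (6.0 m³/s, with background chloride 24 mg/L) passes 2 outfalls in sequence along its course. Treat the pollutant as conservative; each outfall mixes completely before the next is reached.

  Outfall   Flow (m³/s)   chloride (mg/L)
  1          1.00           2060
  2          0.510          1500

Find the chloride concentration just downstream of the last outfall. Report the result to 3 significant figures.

Below outfall 1: Q → 7.000 m³/s, C = (6.000·24.00 + 1.000·2060)/7.000 = 314.9 mg/L.
Below outfall 2: Q → 7.510 m³/s, C = (7.000·314.9 + 0.5100·1500)/7.510 = 395.3 mg/L.

395 mg/L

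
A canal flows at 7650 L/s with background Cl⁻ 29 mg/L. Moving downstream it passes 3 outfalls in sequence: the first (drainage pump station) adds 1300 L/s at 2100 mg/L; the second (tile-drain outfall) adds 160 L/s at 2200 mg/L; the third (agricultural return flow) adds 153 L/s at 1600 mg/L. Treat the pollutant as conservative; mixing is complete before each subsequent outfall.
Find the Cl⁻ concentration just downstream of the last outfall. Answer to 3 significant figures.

383 mg/L

After outfall 1: Q = 7650 + 1300 = 8950 L/s; C = (7650·29.00 + 1300·2100)/8950 = 329.8 mg/L.
After outfall 2: Q = 8950 + 160.0 = 9110 L/s; C = (8950·329.8 + 160.0·2200)/9110 = 362.7 mg/L.
After outfall 3: Q = 9110 + 153.0 = 9263 L/s; C = (9110·362.7 + 153.0·1600)/9263 = 383.1 mg/L.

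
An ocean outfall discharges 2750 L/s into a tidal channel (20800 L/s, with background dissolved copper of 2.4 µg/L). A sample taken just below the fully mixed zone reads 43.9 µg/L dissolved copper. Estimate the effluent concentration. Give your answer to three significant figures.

Mass balance: 20800·2.400 + 2750·Cₑ = 23550·43.90
→ Cₑ = (23550·43.90 − 20800·2.400) / 2750 = 357.8 µg/L.

358 µg/L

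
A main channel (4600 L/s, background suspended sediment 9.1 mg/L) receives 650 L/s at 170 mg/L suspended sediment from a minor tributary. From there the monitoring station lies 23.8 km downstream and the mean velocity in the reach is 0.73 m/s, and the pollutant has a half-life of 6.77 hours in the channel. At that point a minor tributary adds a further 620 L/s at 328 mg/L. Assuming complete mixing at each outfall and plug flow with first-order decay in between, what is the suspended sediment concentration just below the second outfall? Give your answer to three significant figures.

Conservation of mass: C = (4600·9.100 + 650.0·170.0) / 5250 = 152400/5250 = 29.02 mg/L; combined flow 5250 L/s.
Travel time t = 23.8·1000 / 0.73 = 32600 s = 9.056 h.
Half-life 6.77 h → k = ln 2 / 6.77 = 0.1024 h⁻¹ = 2.457 d⁻¹.
First-order decay: C = 29.02·exp(−k·t) = 29.02·0.3956 = 11.48 mg/L.
Second outfall: C = (5250·11.48 + 620.0·328.0)/5870 = 44.91 mg/L.

44.9 mg/L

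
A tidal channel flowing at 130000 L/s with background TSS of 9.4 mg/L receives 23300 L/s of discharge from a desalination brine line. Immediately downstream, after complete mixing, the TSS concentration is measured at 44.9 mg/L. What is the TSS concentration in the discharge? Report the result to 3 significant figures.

Mass balance: 130000·9.400 + 23300·Cₑ = 153300·44.90
→ Cₑ = (153300·44.90 − 130000·9.400) / 23300 = 243.0 mg/L.

243 mg/L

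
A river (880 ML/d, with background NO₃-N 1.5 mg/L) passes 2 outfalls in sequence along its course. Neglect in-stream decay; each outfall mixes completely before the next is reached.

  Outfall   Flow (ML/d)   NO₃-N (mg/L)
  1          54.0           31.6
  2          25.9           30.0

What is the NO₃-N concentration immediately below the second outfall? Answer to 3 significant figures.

Outfall 1: combined Q = 934.0 ML/d; C = (880.0·1.500 + 54.00·31.60)/934.0 = 3.240 mg/L.
Outfall 2: combined Q = 959.9 ML/d; C = (934.0·3.240 + 25.90·30.00)/959.9 = 3.962 mg/L.

3.96 mg/L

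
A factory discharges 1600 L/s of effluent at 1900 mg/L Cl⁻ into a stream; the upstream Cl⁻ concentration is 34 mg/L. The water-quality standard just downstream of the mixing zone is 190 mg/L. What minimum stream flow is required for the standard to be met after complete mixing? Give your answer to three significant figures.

Set C_mix = 190: (Q·34.00 + 1600·1900) / (Q + 1600) = 190
→ Q = 1600·(1900 − 190)/(190 − 34.00) = 17540 L/s.

17500 L/s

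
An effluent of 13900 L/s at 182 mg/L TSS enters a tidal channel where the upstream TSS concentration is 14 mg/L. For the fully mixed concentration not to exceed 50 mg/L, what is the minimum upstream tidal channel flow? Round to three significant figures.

51000 L/s

Set C_mix = 50: (Q·14.00 + 13900·182.0) / (Q + 13900) = 50
→ Q = 13900·(182.0 − 50)/(50 − 14.00) = 50970 L/s.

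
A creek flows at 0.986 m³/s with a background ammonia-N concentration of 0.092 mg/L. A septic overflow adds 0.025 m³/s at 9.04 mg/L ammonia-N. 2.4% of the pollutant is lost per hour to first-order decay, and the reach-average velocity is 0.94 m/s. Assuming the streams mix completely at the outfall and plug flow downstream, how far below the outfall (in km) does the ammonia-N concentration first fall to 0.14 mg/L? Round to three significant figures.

112 km

After mixing, C = (0.9860·0.09200 + 0.02500·9.040) / 1.011 = 0.3167/1.011 = 0.3133 mg/L.
2.4%/h lost → k = −ln(1 − 0.024) = 0.02429 h⁻¹.
Set 0.3133·exp(−k·t) = 0.14 → t = ln(0.3133/0.14)/k = 119400 s = 33.15 h.
Distance = v·t = 0.94·119400 = 112200 m = 112.2 km.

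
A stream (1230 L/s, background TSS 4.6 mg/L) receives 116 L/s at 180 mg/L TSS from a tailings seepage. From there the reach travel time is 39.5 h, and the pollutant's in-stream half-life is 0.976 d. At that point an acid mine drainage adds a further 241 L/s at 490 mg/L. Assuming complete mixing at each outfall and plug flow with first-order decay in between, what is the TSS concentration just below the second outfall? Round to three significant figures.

79.6 mg/L

After mixing, C = (1230·4.600 + 116.0·180.0) / 1346 = 26540/1346 = 19.72 mg/L; combined flow 1346 L/s.
Half-life 0.976 d → k = ln 2 / 0.976 = 0.7102 d⁻¹.
Decay over the reach: 19.72·exp(−kt) = 19.72·0.3107 = 6.126 mg/L.
Second outfall: C = (1346·6.126 + 241.0·490.0)/1587 = 79.61 mg/L.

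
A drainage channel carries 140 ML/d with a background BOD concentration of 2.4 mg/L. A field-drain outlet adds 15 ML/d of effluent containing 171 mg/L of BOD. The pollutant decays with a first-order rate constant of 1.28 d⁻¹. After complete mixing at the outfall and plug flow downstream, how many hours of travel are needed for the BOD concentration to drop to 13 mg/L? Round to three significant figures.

Conservation of mass: C = (140.0·2.400 + 15.00·171.0) / 155.0 = 2901/155.0 = 18.72 mg/L.
18.72·exp(−k·t) = 13 → t = ln(18.72/13)/k = 24600 s = 6.833 h.

6.83 h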